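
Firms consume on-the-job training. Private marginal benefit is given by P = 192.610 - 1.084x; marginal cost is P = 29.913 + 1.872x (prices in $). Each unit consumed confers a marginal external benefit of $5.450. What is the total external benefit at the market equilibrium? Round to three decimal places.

Market equilibrium (private): 29.913 + 1.872x = 192.610 - 1.084x → x_m = 55.0396.
Total external benefit = MEB × x_m = 5.450 × 55.0396 = 299.9658.

$299.966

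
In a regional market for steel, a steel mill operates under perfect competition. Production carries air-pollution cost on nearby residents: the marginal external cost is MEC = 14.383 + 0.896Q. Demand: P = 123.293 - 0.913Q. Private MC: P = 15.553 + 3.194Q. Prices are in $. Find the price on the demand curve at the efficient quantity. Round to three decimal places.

P = $106.256

Social marginal cost = private MC + MEC = 29.936 + 4.090Q.
Set SMC = demand: 29.936 + 4.090Q = 123.293 - 0.913Q → Q* = 18.6602.
Consumer price on the demand curve at Q*: 123.293 − 0.913×18.6602 = 106.2562.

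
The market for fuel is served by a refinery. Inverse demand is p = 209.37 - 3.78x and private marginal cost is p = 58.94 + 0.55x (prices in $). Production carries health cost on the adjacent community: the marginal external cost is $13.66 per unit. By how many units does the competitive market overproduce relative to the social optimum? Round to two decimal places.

3.15 units

Market equilibrium (private): 58.94 + 0.55x = 209.37 - 3.78x → x_m = 34.7413.
Social marginal cost = private MC + MEC = 72.60 + 0.55x.
Set SMC = demand: 72.60 + 0.55x = 209.37 - 3.78x → x* = 31.5866.
Gap = |34.7413 − 31.5866| = 3.1547.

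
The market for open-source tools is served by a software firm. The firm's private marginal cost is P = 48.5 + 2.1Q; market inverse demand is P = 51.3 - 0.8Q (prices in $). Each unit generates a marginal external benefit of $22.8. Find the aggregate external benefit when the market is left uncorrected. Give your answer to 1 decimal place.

Market equilibrium (private): 48.5 + 2.1Q = 51.3 - 0.8Q → Q_m = 0.9655.
Total external benefit = MEB × Q_m = 22.8 × 0.9655 = 22.0134.

$22.0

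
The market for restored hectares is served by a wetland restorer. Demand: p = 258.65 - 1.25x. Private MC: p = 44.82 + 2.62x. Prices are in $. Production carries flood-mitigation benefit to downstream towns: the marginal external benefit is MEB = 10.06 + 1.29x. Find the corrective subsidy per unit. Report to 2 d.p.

subsidy = $122.01 per unit

Social marginal cost = private MC − MEB = 34.76 + 1.33x.
Set SMC = demand: 34.76 + 1.33x = 258.65 - 1.25x → x* = 86.7791.
The Pigouvian subsidy equals MEB at x*: 10.06 + 1.29×86.7791 = 122.0050.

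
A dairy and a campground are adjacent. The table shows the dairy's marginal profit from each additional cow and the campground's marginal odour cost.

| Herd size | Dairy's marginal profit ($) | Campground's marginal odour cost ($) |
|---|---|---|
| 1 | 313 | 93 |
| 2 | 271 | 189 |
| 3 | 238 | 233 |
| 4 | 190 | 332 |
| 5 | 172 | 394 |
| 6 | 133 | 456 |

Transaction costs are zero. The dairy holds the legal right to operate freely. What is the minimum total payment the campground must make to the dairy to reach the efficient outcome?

$495

Left alone the dairy would choose level 6 (marginal profit stays positive).
Efficient level: k* = 3 (marginal profit ≥ marginal odour cost through 3).
The campground must at least cover the dairy's forgone profit from cutting 6→3: 190 + 172 + 133 = 495.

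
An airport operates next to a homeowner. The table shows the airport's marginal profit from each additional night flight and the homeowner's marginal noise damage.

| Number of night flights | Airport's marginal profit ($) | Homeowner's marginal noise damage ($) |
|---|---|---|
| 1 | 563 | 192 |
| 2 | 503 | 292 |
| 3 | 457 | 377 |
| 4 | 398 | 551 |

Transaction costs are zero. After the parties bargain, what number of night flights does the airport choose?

Bargaining reaches the level where marginal profit last exceeds marginal noise damage.
That holds through level 3 (457 ≥ 377) but not at 4 (398 < 551).

3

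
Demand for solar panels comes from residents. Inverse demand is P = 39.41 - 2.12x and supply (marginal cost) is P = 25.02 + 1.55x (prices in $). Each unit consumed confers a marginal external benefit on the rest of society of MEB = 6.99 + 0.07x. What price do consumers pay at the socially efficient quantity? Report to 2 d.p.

P = $26.82

Social marginal benefit = demand + MEB = 46.40 - 2.05x.
Set SMB = MC: 46.40 - 2.05x = 25.02 + 1.55x → x* = 5.9389.
Consumer price on the demand curve at x*: 39.41 − 2.12×5.9389 = 26.8195.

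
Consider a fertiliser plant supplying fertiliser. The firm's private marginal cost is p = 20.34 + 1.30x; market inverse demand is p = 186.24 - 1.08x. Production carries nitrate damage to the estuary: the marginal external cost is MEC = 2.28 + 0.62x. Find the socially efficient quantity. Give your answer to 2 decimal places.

Social marginal cost = private MC + MEC = 22.62 + 1.92x.
Set SMC = demand: 22.62 + 1.92x = 186.24 - 1.08x → x* = 54.5400.

x* = 54.54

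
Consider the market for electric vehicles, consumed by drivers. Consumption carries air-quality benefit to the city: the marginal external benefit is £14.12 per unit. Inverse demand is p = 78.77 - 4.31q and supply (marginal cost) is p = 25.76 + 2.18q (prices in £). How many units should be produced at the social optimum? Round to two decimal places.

Social marginal benefit = demand + MEB = 92.89 - 4.31q.
Set SMB = MC: 92.89 - 4.31q = 25.76 + 2.18q → q* = 10.3436.

q* = 10.34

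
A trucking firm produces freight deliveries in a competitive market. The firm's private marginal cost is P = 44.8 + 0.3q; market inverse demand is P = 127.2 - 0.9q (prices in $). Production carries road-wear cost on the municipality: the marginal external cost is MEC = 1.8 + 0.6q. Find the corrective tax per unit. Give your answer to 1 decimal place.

Social marginal cost = private MC + MEC = 46.6 + 0.9q.
Set SMC = demand: 46.6 + 0.9q = 127.2 - 0.9q → q* = 44.7778.
The Pigouvian tax equals MEC at q*: 1.8 + 0.6×44.7778 = 28.6667.

tax = $28.7 per unit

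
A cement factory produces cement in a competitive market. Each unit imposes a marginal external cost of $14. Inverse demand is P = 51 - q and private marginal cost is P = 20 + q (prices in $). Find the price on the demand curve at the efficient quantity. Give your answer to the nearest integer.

Social marginal cost = private MC + MEC = 34 + q.
Set SMC = demand: 34 + q = 51 - q → q* = 8.5000.
Consumer price on the demand curve at q*: 51 − 1×8.5000 = 42.5000.

P = $43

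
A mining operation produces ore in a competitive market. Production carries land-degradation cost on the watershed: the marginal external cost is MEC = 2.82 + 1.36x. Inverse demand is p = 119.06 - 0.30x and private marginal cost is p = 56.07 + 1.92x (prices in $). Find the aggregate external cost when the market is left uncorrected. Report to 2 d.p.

$627.47

Market equilibrium (private): 56.07 + 1.92x = 119.06 - 0.30x → x_m = 28.3739.
Total external cost = ∫₀^{x_m} (2.82 + 1.36x) dx = 2.82×28.3739 + ½×1.36×28.3739² = 627.4676.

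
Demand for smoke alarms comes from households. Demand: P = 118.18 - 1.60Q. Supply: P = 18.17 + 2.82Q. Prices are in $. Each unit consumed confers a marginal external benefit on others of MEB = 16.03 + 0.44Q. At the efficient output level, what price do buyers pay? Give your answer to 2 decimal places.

Social marginal benefit = demand + MEB = 134.21 - 1.16Q.
Set SMB = MC: 134.21 - 1.16Q = 18.17 + 2.82Q → Q* = 29.1558.
Consumer price on the demand curve at Q*: 118.18 − 1.60×29.1558 = 71.5307.

P = $71.53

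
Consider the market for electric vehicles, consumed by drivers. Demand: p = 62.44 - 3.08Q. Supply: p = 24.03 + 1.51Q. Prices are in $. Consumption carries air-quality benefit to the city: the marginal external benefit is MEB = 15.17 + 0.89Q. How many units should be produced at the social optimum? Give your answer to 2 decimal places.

Social marginal benefit = demand + MEB = 77.61 - 2.19Q.
Set SMB = MC: 77.61 - 2.19Q = 24.03 + 1.51Q → Q* = 14.4811.

Q* = 14.48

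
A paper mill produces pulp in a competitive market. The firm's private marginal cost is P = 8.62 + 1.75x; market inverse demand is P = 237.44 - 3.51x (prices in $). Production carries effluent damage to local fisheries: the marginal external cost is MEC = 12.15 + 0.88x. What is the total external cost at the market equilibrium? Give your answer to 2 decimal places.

Market equilibrium (private): 8.62 + 1.75x = 237.44 - 3.51x → x_m = 43.5019.
Total external cost = ∫₀^{x_m} (12.15 + 0.88x) dx = 12.15×43.5019 + ½×0.88×43.5019² = 1361.2108.

$1361.21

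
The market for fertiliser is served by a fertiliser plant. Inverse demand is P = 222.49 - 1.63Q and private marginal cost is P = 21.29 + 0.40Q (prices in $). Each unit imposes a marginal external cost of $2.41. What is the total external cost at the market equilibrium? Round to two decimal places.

$238.86

Market equilibrium (private): 21.29 + 0.40Q = 222.49 - 1.63Q → Q_m = 99.1133.
Total external cost = MEC × Q_m = 2.41 × 99.1133 = 238.8631.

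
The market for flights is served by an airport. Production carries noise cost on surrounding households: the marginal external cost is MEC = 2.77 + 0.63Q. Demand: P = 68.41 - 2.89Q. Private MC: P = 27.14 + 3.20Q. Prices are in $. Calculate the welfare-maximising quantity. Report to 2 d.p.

Social marginal cost = private MC + MEC = 29.91 + 3.83Q.
Set SMC = demand: 29.91 + 3.83Q = 68.41 - 2.89Q → Q* = 5.7292.

Q* = 5.73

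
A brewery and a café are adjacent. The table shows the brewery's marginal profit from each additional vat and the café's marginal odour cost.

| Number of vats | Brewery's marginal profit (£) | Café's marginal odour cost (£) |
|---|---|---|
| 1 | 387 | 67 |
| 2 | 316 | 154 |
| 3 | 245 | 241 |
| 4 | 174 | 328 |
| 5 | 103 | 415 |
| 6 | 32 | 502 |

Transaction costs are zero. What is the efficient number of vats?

Bargaining reaches the level where marginal profit last exceeds marginal odour cost.
That holds through level 3 (245 ≥ 241) but not at 4 (174 < 328).

3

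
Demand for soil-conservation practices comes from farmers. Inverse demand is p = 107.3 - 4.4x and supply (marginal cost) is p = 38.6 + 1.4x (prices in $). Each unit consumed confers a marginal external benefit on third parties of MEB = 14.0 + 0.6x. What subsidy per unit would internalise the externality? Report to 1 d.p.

Social marginal benefit = demand + MEB = 121.3 - 3.8x.
Set SMB = MC: 121.3 - 3.8x = 38.6 + 1.4x → x* = 15.9038.
The Pigouvian subsidy equals MEB at x*: 14.0 + 0.6×15.9038 = 23.5423.

subsidy = $23.5 per unit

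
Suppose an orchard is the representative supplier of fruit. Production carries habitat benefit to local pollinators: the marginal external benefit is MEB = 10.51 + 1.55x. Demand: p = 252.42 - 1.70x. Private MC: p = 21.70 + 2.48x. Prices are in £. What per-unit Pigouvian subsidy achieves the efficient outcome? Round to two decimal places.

subsidy = £152.68 per unit

Social marginal cost = private MC − MEB = 11.19 + 0.93x.
Set SMC = demand: 11.19 + 0.93x = 252.42 - 1.70x → x* = 91.7224.
The Pigouvian subsidy equals MEB at x*: 10.51 + 1.55×91.7224 = 152.6797.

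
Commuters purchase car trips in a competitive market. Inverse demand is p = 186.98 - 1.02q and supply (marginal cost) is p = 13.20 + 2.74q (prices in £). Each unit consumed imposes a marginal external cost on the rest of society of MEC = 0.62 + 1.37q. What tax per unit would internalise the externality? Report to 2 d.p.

tax = £46.86 per unit

Social marginal benefit = demand − MEC = 186.36 - 2.39q.
Set SMB = MC: 186.36 - 2.39q = 13.20 + 2.74q → q* = 33.7544.
The Pigouvian tax equals MEC at q*: 0.62 + 1.37×33.7544 = 46.8635.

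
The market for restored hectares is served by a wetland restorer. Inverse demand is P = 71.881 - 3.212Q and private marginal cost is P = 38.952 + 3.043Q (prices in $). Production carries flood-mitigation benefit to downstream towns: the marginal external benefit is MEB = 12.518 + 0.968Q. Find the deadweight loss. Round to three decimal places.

Market equilibrium (private): 38.952 + 3.043Q = 71.881 - 3.212Q → Q_m = 5.2644.
Social marginal cost = private MC − MEB = 26.434 + 2.075Q.
Set SMC = demand: 26.434 + 2.075Q = 71.881 - 3.212Q → Q* = 8.5960.
The welfare-loss triangle has base |Q_m − Q*| and height MEB(Q_m) (the vertical gap between SMC and demand is zero at Q* and MEB at Q_m).
DWL = ½ × 3.3316 × 17.6140 = 29.3414.

DWL = $29.341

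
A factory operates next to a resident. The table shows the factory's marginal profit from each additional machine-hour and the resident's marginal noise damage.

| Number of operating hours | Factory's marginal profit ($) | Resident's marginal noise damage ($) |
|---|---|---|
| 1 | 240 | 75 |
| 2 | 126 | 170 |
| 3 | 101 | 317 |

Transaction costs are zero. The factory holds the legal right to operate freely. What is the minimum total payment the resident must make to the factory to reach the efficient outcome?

Left alone the factory would choose level 3 (marginal profit stays positive).
Efficient level: k* = 1 (marginal profit ≥ marginal noise damage through 1).
The resident must at least cover the factory's forgone profit from cutting 3→1: 126 + 101 = 227.

$227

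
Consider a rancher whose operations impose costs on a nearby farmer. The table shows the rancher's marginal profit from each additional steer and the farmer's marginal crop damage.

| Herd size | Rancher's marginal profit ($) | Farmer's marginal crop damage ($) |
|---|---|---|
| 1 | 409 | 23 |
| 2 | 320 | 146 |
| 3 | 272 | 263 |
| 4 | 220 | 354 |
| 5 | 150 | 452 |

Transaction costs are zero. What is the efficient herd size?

Bargaining reaches the level where marginal profit last exceeds marginal crop damage.
That holds through level 3 (272 ≥ 263) but not at 4 (220 < 354).

3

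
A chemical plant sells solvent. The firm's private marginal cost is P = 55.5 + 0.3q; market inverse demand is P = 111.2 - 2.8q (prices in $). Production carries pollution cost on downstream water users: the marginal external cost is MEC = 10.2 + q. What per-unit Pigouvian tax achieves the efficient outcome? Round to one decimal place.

Social marginal cost = private MC + MEC = 65.7 + 1.3q.
Set SMC = demand: 65.7 + 1.3q = 111.2 - 2.8q → q* = 11.0976.
The Pigouvian tax equals MEC at q*: 10.2 + 1.0×11.0976 = 21.2976.

tax = $21.3 per unit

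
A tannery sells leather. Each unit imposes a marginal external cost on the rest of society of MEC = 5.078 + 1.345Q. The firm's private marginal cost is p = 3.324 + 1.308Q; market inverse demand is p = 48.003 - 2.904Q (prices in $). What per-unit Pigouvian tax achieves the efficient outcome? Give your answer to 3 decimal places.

tax = $14.663 per unit

Social marginal cost = private MC + MEC = 8.402 + 2.653Q.
Set SMC = demand: 8.402 + 2.653Q = 48.003 - 2.904Q → Q* = 7.1263.
The Pigouvian tax equals MEC at Q*: 5.078 + 1.345×7.1263 = 14.6629.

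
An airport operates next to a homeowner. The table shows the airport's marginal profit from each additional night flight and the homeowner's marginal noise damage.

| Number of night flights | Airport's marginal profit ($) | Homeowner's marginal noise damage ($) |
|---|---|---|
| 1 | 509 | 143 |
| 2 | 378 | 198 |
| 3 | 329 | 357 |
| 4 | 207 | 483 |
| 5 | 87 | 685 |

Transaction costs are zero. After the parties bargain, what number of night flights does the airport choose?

Bargaining reaches the level where marginal profit last exceeds marginal noise damage.
That holds through level 2 (378 ≥ 198) but not at 3 (329 < 357).

2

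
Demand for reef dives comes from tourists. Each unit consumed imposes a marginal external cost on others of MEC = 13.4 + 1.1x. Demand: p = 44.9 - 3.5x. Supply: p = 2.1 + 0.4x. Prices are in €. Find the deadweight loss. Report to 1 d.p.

DWL = €64.9

Market equilibrium (private): 2.1 + 0.4x = 44.9 - 3.5x → x_m = 10.9744.
Social marginal benefit = demand − MEC = 31.5 - 4.6x.
Set SMB = MC: 31.5 - 4.6x = 2.1 + 0.4x → x* = 5.8800.
The loss is the area between SMB and MC from x* to x_m; with linear curves that's a triangle of height MEC(x_m).
DWL = ½ × 5.0944 × 25.4718 = 64.8818.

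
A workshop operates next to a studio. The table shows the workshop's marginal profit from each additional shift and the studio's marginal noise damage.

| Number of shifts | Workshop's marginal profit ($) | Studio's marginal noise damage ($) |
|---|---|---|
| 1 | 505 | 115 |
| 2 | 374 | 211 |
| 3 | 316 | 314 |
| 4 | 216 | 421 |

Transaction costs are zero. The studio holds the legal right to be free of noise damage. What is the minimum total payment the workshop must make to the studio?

$640

Efficient level: marginal profit ≥ marginal noise damage through level 3, so k* = 3.
With the studio holding the right, the workshop must at least compensate total damage at k*: 115 + 211 + 314 = 640.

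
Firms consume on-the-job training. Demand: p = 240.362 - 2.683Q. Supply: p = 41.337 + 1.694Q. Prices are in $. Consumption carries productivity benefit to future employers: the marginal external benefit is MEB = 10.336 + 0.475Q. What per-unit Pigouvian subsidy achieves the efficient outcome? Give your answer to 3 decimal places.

subsidy = $35.822 per unit

Social marginal benefit = demand + MEB = 250.698 - 2.208Q.
Set SMB = MC: 250.698 - 2.208Q = 41.337 + 1.694Q → Q* = 53.6548.
The Pigouvian subsidy equals MEB at Q*: 10.336 + 0.475×53.6548 = 35.8220.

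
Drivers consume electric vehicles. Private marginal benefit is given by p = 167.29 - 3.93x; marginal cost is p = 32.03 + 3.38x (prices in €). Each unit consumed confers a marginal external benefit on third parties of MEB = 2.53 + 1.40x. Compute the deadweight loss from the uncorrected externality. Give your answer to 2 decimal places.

DWL = €68.40

Market equilibrium (private): 32.03 + 3.38x = 167.29 - 3.93x → x_m = 18.5034.
Social marginal benefit = demand + MEB = 169.82 - 2.53x.
Set SMB = MC: 169.82 - 2.53x = 32.03 + 3.38x → x* = 23.3147.
The welfare-loss triangle has base |x_m − x*| and height MEB(x_m) (the vertical gap between SMB and MC is zero at x* and MEB at x_m).
DWL = ½ × 4.8113 × 28.4348 = 68.4042.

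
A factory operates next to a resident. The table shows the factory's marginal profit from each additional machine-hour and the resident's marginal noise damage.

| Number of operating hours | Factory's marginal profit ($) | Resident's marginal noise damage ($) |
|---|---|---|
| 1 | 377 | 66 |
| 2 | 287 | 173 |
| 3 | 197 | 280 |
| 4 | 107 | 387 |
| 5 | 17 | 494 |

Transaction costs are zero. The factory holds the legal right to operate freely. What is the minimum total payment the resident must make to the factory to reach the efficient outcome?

Left alone the factory would choose level 5 (marginal profit stays positive).
Efficient level: k* = 2 (marginal profit ≥ marginal noise damage through 2).
The resident must at least cover the factory's forgone profit from cutting 5→2: 197 + 107 + 17 = 321.

$321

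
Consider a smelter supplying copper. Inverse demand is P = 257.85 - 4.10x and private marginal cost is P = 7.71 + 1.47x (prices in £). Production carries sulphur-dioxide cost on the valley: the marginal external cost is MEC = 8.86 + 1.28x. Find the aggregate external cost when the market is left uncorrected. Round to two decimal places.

Market equilibrium (private): 7.71 + 1.47x = 257.85 - 4.10x → x_m = 44.9084.
Total external cost = ∫₀^{x_m} (8.86 + 1.28x) dx = 8.86×44.9084 + ½×1.28×44.9084² = 1688.6176.

£1688.62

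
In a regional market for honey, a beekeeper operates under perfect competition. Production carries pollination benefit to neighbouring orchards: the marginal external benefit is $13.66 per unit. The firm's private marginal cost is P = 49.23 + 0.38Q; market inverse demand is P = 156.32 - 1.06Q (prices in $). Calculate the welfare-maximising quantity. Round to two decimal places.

Q* = 83.85

Social marginal cost = private MC − MEB = 35.57 + 0.38Q.
Set SMC = demand: 35.57 + 0.38Q = 156.32 - 1.06Q → Q* = 83.8542.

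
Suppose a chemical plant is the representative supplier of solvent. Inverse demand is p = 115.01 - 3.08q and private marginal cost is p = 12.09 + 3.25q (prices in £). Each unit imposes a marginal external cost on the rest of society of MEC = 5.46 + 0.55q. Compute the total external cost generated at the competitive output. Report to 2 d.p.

£161.47

Market equilibrium (private): 12.09 + 3.25q = 115.01 - 3.08q → q_m = 16.2591.
Total external cost = ∫₀^{q_m} (5.46 + 0.55q) dq = 5.46×16.2591 + ½×0.55×16.2591² = 161.4732.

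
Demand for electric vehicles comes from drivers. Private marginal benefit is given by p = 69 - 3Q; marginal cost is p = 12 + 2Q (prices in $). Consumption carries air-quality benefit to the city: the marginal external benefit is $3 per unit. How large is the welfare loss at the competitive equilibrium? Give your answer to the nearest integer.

Market equilibrium (private): 12 + 2Q = 69 - 3Q → Q_m = 11.4000.
Social marginal benefit = demand + MEB = 72 - 3Q.
Set SMB = MC: 72 - 3Q = 12 + 2Q → Q* = 12.0000.
The welfare-loss triangle has base |Q_m − Q*| and height MEB(Q_m) (the vertical gap between SMB and MC is zero at Q* and MEB at Q_m).
DWL = ½ × 0.6000 × 3.0000 = 0.9000.

DWL = $1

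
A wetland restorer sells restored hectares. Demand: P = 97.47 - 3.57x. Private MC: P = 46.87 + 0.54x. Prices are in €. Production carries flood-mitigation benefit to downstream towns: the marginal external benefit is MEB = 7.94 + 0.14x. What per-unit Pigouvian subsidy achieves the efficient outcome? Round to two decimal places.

subsidy = €10.00 per unit

Social marginal cost = private MC − MEB = 38.93 + 0.40x.
Set SMC = demand: 38.93 + 0.40x = 97.47 - 3.57x → x* = 14.7456.
The Pigouvian subsidy equals MEB at x*: 7.94 + 0.14×14.7456 = 10.0044.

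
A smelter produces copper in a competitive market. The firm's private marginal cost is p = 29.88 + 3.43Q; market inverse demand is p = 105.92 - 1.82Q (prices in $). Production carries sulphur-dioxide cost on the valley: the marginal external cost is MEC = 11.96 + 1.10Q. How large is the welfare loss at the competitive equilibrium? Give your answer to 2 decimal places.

DWL = $61.26

Market equilibrium (private): 29.88 + 3.43Q = 105.92 - 1.82Q → Q_m = 14.4838.
Social marginal cost = private MC + MEC = 41.84 + 4.53Q.
Set SMC = demand: 41.84 + 4.53Q = 105.92 - 1.82Q → Q* = 10.0913.
The loss is the area between SMC and demand from Q* to Q_m; with linear curves that's a triangle of height MEC(Q_m).
DWL = ½ × 4.3925 × 27.8922 = 61.2582.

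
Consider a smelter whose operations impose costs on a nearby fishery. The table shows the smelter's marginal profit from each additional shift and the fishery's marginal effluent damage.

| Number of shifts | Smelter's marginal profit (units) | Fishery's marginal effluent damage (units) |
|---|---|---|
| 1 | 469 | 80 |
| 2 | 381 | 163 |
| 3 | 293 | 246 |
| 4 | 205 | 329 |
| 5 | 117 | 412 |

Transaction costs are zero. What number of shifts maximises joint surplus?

3

Bargaining reaches the level where marginal profit last exceeds marginal effluent damage.
That holds through level 3 (293 ≥ 246) but not at 4 (205 < 329).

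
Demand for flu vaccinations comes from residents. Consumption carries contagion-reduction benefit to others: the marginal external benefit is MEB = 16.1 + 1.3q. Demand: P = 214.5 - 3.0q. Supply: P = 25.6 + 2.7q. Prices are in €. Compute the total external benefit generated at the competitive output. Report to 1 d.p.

Market equilibrium (private): 25.6 + 2.7q = 214.5 - 3.0q → q_m = 33.1404.
Total external benefit = ∫₀^{q_m} (16.1 + 1.3q) dq = 16.1×33.1404 + ½×1.3×33.1404² = 1247.4464.

€1247.4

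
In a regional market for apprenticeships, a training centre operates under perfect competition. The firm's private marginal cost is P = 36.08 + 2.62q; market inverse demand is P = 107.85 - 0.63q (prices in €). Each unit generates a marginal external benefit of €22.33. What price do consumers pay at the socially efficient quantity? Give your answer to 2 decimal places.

P = €89.61

Social marginal cost = private MC − MEB = 13.75 + 2.62q.
Set SMC = demand: 13.75 + 2.62q = 107.85 - 0.63q → q* = 28.9538.
Consumer price on the demand curve at q*: 107.85 − 0.63×28.9538 = 89.6091.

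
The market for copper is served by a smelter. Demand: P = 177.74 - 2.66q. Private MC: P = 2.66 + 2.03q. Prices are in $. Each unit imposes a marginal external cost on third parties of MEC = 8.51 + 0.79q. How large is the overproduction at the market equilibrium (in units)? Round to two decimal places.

Market equilibrium (private): 2.66 + 2.03q = 177.74 - 2.66q → q_m = 37.3305.
Social marginal cost = private MC + MEC = 11.17 + 2.82q.
Set SMC = demand: 11.17 + 2.82q = 177.74 - 2.66q → q* = 30.3960.
Gap = |37.3305 − 30.3960| = 6.9345.

6.93 units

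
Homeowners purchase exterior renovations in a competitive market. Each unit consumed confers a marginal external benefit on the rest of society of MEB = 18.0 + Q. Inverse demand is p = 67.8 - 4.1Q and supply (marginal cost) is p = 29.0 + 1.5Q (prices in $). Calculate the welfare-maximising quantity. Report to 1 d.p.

Q* = 12.3

Social marginal benefit = demand + MEB = 85.8 - 3.1Q.
Set SMB = MC: 85.8 - 3.1Q = 29.0 + 1.5Q → Q* = 12.3478.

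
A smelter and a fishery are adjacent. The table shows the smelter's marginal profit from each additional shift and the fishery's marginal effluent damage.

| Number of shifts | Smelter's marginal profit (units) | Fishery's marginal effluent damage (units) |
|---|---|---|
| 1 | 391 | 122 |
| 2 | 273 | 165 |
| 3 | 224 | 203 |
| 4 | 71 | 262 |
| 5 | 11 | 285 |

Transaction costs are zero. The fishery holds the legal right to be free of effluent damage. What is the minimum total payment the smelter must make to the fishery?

490

Efficient level: marginal profit ≥ marginal effluent damage through level 3, so k* = 3.
With the fishery holding the right, the smelter must at least compensate total damage at k*: 122 + 165 + 203 = 490.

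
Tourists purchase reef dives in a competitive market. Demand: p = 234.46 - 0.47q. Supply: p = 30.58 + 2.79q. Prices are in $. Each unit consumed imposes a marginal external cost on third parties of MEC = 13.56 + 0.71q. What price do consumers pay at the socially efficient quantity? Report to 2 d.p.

P = $211.93

Social marginal benefit = demand − MEC = 220.90 - 1.18q.
Set SMB = MC: 220.90 - 1.18q = 30.58 + 2.79q → q* = 47.9395.
Consumer price on the demand curve at q*: 234.46 − 0.47×47.9395 = 211.9284.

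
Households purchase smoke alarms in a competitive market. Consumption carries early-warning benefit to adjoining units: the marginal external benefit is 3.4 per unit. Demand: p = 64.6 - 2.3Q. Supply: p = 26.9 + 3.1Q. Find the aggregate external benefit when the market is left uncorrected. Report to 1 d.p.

23.7

Market equilibrium (private): 26.9 + 3.1Q = 64.6 - 2.3Q → Q_m = 6.9815.
Total external benefit = MEB × Q_m = 3.4 × 6.9815 = 23.7371.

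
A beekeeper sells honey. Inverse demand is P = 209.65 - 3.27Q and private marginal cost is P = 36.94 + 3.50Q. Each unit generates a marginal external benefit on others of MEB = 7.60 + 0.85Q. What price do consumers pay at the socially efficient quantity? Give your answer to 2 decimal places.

Social marginal cost = private MC − MEB = 29.34 + 2.65Q.
Set SMC = demand: 29.34 + 2.65Q = 209.65 - 3.27Q → Q* = 30.4578.
Consumer price on the demand curve at Q*: 209.65 − 3.27×30.4578 = 110.0530.

P = 110.05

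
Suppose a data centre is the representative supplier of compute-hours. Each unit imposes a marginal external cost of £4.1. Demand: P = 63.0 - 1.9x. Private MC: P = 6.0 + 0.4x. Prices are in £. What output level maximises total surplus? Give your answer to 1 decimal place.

x* = 23.0

Social marginal cost = private MC + MEC = 10.1 + 0.4x.
Set SMC = demand: 10.1 + 0.4x = 63.0 - 1.9x → x* = 23.0000.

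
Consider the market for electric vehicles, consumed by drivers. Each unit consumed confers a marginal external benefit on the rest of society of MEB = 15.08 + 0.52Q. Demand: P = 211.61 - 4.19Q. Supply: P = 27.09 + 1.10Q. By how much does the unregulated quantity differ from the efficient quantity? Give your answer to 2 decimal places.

6.96 units

Market equilibrium (private): 27.09 + 1.10Q = 211.61 - 4.19Q → Q_m = 34.8809.
Social marginal benefit = demand + MEB = 226.69 - 3.67Q.
Set SMB = MC: 226.69 - 3.67Q = 27.09 + 1.10Q → Q* = 41.8449.
Gap = |34.8809 − 41.8449| = 6.9640.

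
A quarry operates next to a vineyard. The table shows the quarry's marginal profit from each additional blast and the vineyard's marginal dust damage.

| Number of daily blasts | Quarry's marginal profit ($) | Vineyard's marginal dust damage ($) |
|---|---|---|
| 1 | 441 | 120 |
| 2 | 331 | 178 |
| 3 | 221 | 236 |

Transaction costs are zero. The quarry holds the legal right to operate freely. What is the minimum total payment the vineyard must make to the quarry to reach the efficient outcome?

Left alone the quarry would choose level 3 (marginal profit stays positive).
Efficient level: k* = 2 (marginal profit ≥ marginal dust damage through 2).
The vineyard must at least cover the quarry's forgone profit from cutting 3→2: 221 = 221.

$221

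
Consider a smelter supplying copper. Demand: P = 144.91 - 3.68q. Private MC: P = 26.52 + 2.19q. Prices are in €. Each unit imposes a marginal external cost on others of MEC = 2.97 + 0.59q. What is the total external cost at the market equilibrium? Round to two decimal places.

€179.90

Market equilibrium (private): 26.52 + 2.19q = 144.91 - 3.68q → q_m = 20.1687.
Total external cost = ∫₀^{q_m} (2.97 + 0.59q) dq = 2.97×20.1687 + ½×0.59×20.1687² = 179.9001.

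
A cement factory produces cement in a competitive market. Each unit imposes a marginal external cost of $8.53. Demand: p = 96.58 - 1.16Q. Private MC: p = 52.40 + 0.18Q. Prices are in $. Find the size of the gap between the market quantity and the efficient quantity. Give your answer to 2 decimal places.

6.37 units

Market equilibrium (private): 52.40 + 0.18Q = 96.58 - 1.16Q → Q_m = 32.9701.
Social marginal cost = private MC + MEC = 60.93 + 0.18Q.
Set SMC = demand: 60.93 + 0.18Q = 96.58 - 1.16Q → Q* = 26.6045.
Gap = |32.9701 − 26.6045| = 6.3656.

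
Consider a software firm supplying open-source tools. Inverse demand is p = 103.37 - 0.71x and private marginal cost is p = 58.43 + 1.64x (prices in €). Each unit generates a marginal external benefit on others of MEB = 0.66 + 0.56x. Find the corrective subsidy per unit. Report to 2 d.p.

subsidy = €14.93 per unit

Social marginal cost = private MC − MEB = 57.77 + 1.08x.
Set SMC = demand: 57.77 + 1.08x = 103.37 - 0.71x → x* = 25.4749.
The Pigouvian subsidy equals MEB at x*: 0.66 + 0.56×25.4749 = 14.9259.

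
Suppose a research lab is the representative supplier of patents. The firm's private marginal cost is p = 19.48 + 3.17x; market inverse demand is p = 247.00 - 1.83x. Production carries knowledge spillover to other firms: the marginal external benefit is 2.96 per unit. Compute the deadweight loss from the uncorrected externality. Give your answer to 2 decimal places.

Market equilibrium (private): 19.48 + 3.17x = 247.00 - 1.83x → x_m = 45.5040.
Social marginal cost = private MC − MEB = 16.52 + 3.17x.
Set SMC = demand: 16.52 + 3.17x = 247.00 - 1.83x → x* = 46.0960.
Height of the DWL triangle at x_m is demand(x_m) − SMC(x_m) = MEB(x_m) = 2.9600.
DWL = ½ × 0.5920 × 2.9600 = 0.8762.

DWL = 0.88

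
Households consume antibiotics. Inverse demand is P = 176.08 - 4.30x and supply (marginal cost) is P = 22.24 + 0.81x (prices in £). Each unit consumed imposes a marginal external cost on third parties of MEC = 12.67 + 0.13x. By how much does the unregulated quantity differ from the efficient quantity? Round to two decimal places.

Market equilibrium (private): 22.24 + 0.81x = 176.08 - 4.30x → x_m = 30.1057.
Social marginal benefit = demand − MEC = 163.41 - 4.43x.
Set SMB = MC: 163.41 - 4.43x = 22.24 + 0.81x → x* = 26.9408.
Gap = |30.1057 − 26.9408| = 3.1649.

3.16 units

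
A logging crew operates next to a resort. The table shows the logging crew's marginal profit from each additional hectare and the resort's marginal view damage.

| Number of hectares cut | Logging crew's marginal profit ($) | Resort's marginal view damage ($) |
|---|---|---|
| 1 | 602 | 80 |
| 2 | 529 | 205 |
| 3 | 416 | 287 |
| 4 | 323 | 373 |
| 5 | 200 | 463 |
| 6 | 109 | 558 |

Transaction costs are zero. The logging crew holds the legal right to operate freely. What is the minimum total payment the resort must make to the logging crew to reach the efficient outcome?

$632

Left alone the logging crew would choose level 6 (marginal profit stays positive).
Efficient level: k* = 3 (marginal profit ≥ marginal view damage through 3).
The resort must at least cover the logging crew's forgone profit from cutting 6→3: 323 + 200 + 109 = 632.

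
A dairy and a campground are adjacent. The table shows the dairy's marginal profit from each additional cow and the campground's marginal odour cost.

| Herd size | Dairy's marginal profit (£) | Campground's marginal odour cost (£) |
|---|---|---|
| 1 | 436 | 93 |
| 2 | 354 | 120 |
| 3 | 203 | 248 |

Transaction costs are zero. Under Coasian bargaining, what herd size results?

2

Bargaining reaches the level where marginal profit last exceeds marginal odour cost.
That holds through level 2 (354 ≥ 120) but not at 3 (203 < 248).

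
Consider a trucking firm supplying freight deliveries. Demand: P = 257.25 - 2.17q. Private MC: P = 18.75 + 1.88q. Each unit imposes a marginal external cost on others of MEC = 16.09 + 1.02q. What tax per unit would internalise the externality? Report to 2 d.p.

tax = 60.84 per unit

Social marginal cost = private MC + MEC = 34.84 + 2.90q.
Set SMC = demand: 34.84 + 2.90q = 257.25 - 2.17q → q* = 43.8679.
The Pigouvian tax equals MEC at q*: 16.09 + 1.02×43.8679 = 60.8353.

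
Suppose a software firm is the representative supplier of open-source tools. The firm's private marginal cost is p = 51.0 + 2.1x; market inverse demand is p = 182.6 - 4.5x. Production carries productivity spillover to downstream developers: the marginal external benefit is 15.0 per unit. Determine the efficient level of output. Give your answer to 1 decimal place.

x* = 22.2

Social marginal cost = private MC − MEB = 36.0 + 2.1x.
Set SMC = demand: 36.0 + 2.1x = 182.6 - 4.5x → x* = 22.2121.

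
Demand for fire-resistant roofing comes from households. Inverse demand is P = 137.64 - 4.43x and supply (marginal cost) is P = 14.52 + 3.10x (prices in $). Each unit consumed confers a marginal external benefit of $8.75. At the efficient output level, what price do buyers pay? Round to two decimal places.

Social marginal benefit = demand + MEB = 146.39 - 4.43x.
Set SMB = MC: 146.39 - 4.43x = 14.52 + 3.10x → x* = 17.5126.
Consumer price on the demand curve at x*: 137.64 − 4.43×17.5126 = 60.0592.

P = $60.06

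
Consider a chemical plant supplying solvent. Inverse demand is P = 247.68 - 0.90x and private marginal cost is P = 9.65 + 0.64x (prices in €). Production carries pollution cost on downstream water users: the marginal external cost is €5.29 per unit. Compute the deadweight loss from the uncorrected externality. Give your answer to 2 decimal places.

Market equilibrium (private): 9.65 + 0.64x = 247.68 - 0.90x → x_m = 154.5649.
Social marginal cost = private MC + MEC = 14.94 + 0.64x.
Set SMC = demand: 14.94 + 0.64x = 247.68 - 0.90x → x* = 151.1299.
The welfare-loss triangle has base |x_m − x*| and height MEC(x_m) (the vertical gap between SMC and demand is zero at x* and MEC at x_m).
DWL = ½ × 3.4350 × 5.2900 = 9.0856.

DWL = €9.09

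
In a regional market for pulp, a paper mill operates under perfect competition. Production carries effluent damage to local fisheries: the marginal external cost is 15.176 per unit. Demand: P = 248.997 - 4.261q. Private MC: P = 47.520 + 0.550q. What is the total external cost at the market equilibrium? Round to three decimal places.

635.547

Market equilibrium (private): 47.520 + 0.550q = 248.997 - 4.261q → q_m = 41.8784.
Total external cost = MEC × q_m = 15.176 × 41.8784 = 635.5466.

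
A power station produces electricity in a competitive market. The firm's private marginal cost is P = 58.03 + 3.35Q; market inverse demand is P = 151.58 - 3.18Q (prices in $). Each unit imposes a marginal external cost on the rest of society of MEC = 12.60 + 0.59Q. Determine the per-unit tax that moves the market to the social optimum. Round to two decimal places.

Social marginal cost = private MC + MEC = 70.63 + 3.94Q.
Set SMC = demand: 70.63 + 3.94Q = 151.58 - 3.18Q → Q* = 11.3694.
The Pigouvian tax equals MEC at Q*: 12.60 + 0.59×11.3694 = 19.3079.

tax = $19.31 per unit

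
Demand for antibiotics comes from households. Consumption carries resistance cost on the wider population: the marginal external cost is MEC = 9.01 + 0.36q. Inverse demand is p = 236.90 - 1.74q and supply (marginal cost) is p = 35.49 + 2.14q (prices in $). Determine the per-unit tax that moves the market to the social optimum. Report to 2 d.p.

tax = $25.35 per unit

Social marginal benefit = demand − MEC = 227.89 - 2.10q.
Set SMB = MC: 227.89 - 2.10q = 35.49 + 2.14q → q* = 45.3774.
The Pigouvian tax equals MEC at q*: 9.01 + 0.36×45.3774 = 25.3459.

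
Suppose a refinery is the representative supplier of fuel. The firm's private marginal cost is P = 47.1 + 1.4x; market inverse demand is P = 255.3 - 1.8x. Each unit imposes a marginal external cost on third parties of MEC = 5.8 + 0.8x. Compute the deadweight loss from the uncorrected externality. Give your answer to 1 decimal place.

DWL = 418.3

Market equilibrium (private): 47.1 + 1.4x = 255.3 - 1.8x → x_m = 65.0625.
Social marginal cost = private MC + MEC = 52.9 + 2.2x.
Set SMC = demand: 52.9 + 2.2x = 255.3 - 1.8x → x* = 50.6000.
Between x* and x_m the wedge SMC − demand runs linearly from 0 to MEC(x_m), so the loss is a triangle.
DWL = ½ × 14.4625 × 57.8500 = 418.3278.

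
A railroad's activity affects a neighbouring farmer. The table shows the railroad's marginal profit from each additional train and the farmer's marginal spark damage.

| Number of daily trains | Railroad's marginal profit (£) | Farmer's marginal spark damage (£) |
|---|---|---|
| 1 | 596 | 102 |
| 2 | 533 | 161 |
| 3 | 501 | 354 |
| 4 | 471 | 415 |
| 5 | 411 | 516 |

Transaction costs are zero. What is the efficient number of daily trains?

4

Bargaining reaches the level where marginal profit last exceeds marginal spark damage.
That holds through level 4 (471 ≥ 415) but not at 5 (411 < 516).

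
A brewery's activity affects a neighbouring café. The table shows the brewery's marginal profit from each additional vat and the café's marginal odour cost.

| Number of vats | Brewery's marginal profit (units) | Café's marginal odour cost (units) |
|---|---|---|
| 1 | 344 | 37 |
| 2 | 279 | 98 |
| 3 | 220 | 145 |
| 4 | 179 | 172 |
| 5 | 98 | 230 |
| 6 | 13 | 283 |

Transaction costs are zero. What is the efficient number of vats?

Bargaining reaches the level where marginal profit last exceeds marginal odour cost.
That holds through level 4 (179 ≥ 172) but not at 5 (98 < 230).

4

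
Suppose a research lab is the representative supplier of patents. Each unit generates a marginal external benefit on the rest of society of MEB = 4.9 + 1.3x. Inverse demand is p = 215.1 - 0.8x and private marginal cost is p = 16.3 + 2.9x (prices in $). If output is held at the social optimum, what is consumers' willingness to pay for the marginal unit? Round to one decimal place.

P = $147.2

Social marginal cost = private MC − MEB = 11.4 + 1.6x.
Set SMC = demand: 11.4 + 1.6x = 215.1 - 0.8x → x* = 84.8750.
Consumer price on the demand curve at x*: 215.1 − 0.8×84.8750 = 147.2000.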